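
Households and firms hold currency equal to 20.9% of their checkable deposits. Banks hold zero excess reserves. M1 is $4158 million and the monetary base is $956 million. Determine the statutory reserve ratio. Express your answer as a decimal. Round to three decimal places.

0.069

Using m = M/MB = 4158/956 ≈ 4.349372. Since m = (1 + c)/(c + rr + e), the denominator satisfies c + rr + e = (1 + c)/m = (1 + 0.209) / 4.349372 ≈ 0.277971.
With c = 0.209 and e = 0, the statutory reserve ratio is 0.277971 − 0.209 − 0 = 0.068971.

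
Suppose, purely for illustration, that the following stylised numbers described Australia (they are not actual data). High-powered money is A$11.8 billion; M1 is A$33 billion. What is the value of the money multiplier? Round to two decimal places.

The money multiplier is m = M / MB = 33 / 11.8 ≈ 2.79661.

2.80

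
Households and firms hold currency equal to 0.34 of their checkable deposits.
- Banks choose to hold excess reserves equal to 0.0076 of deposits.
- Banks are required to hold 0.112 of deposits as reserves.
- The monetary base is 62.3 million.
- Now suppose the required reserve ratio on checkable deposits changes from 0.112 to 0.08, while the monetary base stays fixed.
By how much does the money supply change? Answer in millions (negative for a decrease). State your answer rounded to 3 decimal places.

Initially m₁ = (1 + 0.34) / (0.112 + 0.0076 + 0.34) ≈ 2.915579, so M₁ = 2.915579 × 62.3 ≈ 181.6406 million.
After the change m₂ = (1 + 0.34) / (0.08 + 0.0076 + 0.34) ≈ 3.133770, so M₂ = 3.133770 × 62.3 ≈ 195.2339 million.
ΔM = M₂ − M₁ = 195.2339 − 181.6406 = 13.5933 million.

13.593 million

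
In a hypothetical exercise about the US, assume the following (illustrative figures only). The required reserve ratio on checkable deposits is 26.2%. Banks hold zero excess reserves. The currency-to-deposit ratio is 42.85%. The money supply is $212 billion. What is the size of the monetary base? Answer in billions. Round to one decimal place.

$102.5 billion

The money multiplier is m = (1 + c) / (rr + c) = (1 + 0.4285) / (0.262 + 0.4285) ≈ 2.06879.
MB = M / m = 212 / 2.06879 ≈ 102.4754 billion.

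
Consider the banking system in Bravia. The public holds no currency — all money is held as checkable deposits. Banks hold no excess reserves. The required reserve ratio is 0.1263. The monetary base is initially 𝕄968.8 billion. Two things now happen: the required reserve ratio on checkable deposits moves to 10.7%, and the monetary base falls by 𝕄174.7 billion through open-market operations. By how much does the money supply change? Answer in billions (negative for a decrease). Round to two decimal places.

-249.13 billion

Before: m₁ = 1 / (0.1263) ≈ 7.917656, MB₁ = 968.8, so M₁ = 7.917656 × 968.8 ≈ 7670.6251 billion.
After: m₂ = 1 / (0.107) ≈ 9.345794, MB₂ = 968.8 − 174.7 = 794.1, so M₂ = 9.345794 × 794.1 ≈ 7421.495 billion.
ΔM = M₂ − M₁ = 7421.495 − 7670.6251 = -249.1301 billion.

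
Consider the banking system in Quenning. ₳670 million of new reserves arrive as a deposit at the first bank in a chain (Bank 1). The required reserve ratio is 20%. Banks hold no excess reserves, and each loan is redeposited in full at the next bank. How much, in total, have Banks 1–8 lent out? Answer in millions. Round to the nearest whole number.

Bank i lends (1 − rr)^i of the original deposit: Bank 1 lends 670·0.8000 = 536.0000, Bank 2 lends 670·0.8000² = 428.8000, and so on.
Summing a geometric series: total = 670·[0.8000·(1 − 0.8000^8) / (1 − 0.8000)] ≈ 2230.3706 million.

₳2230 million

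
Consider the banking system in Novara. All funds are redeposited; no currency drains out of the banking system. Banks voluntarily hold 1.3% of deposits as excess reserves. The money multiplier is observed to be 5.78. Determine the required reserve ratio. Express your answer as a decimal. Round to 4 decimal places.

0.1600

Using m = 5.78. Since m = (1 + c)/(c + rr + e), the denominator satisfies c + rr + e = (1 + c)/m = (1 + 0) / 5.78 ≈ 0.173010.
With c = 0 and e = 0.013, the required reserve ratio is 0.173010 − 0 − 0.013 = 0.16001.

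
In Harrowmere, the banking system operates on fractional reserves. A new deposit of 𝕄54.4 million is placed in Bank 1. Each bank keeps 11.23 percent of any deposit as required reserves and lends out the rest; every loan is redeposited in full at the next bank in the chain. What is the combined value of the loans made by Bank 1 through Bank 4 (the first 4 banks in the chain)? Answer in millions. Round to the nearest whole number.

𝕄163 million

Bank i lends (1 − rr)^i of the original deposit: Bank 1 lends 54.4·0.8877 ≈ 48.2909, Bank 2 lends 54.4·0.8877² ≈ 42.8678, and so on.
Summing a geometric series: total = 54.4·[0.8877·(1 − 0.8877^4) / (1 − 0.8877)] ≈ 162.9928 million.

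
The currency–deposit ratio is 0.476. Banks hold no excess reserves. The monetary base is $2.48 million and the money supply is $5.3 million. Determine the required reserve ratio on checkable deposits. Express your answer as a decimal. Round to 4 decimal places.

Using m = M/MB = 5.3/2.48 ≈ 2.137097. Since m = (1 + c)/(c + rr + e), the denominator satisfies c + rr + e = (1 + c)/m = (1 + 0.476) / 2.137097 ≈ 0.690657.
With c = 0.476 and e = 0, the required reserve ratio on checkable deposits is 0.690657 − 0.476 − 0 = 0.214657.

0.2147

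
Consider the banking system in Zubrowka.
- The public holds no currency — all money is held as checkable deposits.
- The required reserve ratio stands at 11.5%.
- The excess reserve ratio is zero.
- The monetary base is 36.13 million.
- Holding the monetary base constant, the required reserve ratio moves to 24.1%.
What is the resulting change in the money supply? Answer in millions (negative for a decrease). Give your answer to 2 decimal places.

-164.26 million

Initially m₁ = 1 / (0.115) ≈ 8.69565, so M₁ = 8.69565 × 36.13 ≈ 314.1738 million.
After the change m₂ = 1 / (0.241) ≈ 4.14938, so M₂ = 4.14938 × 36.13 ≈ 149.9171 million.
ΔM = M₂ − M₁ = 149.9171 − 314.1738 = -164.2567 million.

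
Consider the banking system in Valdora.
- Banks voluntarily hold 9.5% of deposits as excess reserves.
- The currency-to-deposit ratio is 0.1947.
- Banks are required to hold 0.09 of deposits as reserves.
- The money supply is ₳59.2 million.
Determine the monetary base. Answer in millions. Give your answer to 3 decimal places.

₳18.815 million

The money multiplier is m = (1 + c) / (rr + e + c) = (1 + 0.1947) / (0.09 + 0.095 + 0.1947) ≈ 3.146431.
MB = M / m = 59.2 / 3.146431 ≈ 18.815 million.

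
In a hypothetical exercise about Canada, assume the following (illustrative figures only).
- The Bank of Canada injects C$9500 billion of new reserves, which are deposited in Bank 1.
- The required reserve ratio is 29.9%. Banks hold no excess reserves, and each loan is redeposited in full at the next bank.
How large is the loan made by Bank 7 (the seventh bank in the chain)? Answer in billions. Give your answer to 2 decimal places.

C$790.22 billion

Each bank lends a fraction (1 − rr) = 0.7010 of the deposit it receives, so Bank 7 receives 9500·0.7010^6 and lends 9500·0.7010^7 ≈ 790.2231 billion.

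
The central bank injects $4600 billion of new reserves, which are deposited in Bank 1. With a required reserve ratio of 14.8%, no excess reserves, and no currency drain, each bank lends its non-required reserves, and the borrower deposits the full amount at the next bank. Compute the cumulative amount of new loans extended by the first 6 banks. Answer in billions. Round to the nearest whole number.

$16352 billion

Bank i lends (1 − rr)^i of the original deposit: Bank 1 lends 4600·0.8520 = 3919.2000, Bank 2 lends 4600·0.8520² = 3339.1584, and so on.
Summing a geometric series: total = 4600·[0.8520·(1 − 0.8520^6) / (1 − 0.8520)] ≈ 16351.9246 billion.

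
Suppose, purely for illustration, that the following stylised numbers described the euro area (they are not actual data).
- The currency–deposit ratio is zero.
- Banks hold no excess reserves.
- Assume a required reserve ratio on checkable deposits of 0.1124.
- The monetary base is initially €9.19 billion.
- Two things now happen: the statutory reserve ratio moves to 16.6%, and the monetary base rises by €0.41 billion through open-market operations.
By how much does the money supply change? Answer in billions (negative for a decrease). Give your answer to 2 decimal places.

-23.93 billion

Before: m₁ = 1 / (0.1124) ≈ 8.8968, MB₁ = 9.19, so M₁ = 8.8968 × 9.19 ≈ 81.7616 billion.
After: m₂ = 1 / (0.166) ≈ 6.0241, MB₂ = 9.19 + 0.41 = 9.6, so M₂ = 6.0241 × 9.6 ≈ 57.8314 billion.
ΔM = M₂ − M₁ = 57.8314 − 81.7616 = -23.9302 billion.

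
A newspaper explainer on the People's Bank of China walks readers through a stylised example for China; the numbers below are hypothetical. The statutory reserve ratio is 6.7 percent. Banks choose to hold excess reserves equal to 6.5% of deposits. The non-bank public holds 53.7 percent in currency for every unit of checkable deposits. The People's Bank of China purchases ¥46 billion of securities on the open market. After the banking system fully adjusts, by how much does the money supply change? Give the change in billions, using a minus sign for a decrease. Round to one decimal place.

The money multiplier is m = (1 + c) / (rr + e + c) = (1 + 0.537) / (0.067 + 0.065 + 0.537) ≈ 2.2975.
The purchase adds 46 billion of base, so ΔM = m × ΔMB = 2.2975 × (+46) = 105.685 billion.

¥105.7 billion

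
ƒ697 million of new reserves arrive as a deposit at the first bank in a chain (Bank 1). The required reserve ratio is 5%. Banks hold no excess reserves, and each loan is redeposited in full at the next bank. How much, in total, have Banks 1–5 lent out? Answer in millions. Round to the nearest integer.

Bank i lends (1 − rr)^i of the original deposit: Bank 1 lends 697·0.9500 = 662.1500, Bank 2 lends 697·0.9500² = 629.0425, and so on.
Summing a geometric series: total = 697·[0.9500·(1 − 0.9500^5) / (1 − 0.9500)] ≈ 2995.8190 million.

ƒ2996 million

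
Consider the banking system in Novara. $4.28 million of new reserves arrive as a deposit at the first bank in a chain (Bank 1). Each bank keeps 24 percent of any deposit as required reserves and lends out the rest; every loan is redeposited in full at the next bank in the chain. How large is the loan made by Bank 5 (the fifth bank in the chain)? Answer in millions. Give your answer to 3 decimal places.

$1.085 million

Each bank lends a fraction (1 − rr) = 0.7600 of the deposit it receives, so Bank 5 receives 4.28·0.7600^4 and lends 4.28·0.7600^5 ≈ 1.0852 million.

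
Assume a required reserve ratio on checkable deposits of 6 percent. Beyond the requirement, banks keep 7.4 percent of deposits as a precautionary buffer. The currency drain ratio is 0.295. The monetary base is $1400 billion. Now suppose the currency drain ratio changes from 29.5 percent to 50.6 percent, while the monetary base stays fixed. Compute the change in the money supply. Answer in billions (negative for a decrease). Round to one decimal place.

Initially m₁ = (1 + 0.295) / (0.06 + 0.074 + 0.295) ≈ 3.018648, so M₁ = 3.018648 × 1400 = 4226.1072 billion.
After the change m₂ = (1 + 0.506) / (0.06 + 0.074 + 0.506) = 2.353125, so M₂ = 2.353125 × 1400 = 3294.375 billion.
ΔM = M₂ − M₁ = 3294.375 − 4226.1072 = -931.7322 billion.

-931.7 billion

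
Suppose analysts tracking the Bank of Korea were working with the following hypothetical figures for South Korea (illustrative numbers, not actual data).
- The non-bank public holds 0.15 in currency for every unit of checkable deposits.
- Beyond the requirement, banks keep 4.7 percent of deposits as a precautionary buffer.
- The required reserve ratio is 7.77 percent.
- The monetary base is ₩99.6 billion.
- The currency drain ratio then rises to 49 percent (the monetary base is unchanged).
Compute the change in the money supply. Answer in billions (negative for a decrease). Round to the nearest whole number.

-176 billion

Initially m₁ = (1 + 0.15) / (0.0777 + 0.047 + 0.15) ≈ 4.1864, so M₁ = 4.1864 × 99.6 ≈ 416.9654 billion.
After the change m₂ = (1 + 0.49) / (0.0777 + 0.047 + 0.49) ≈ 2.4239, so M₂ = 2.4239 × 99.6 ≈ 241.4204 billion.
ΔM = M₂ − M₁ = 241.4204 − 416.9654 = -175.545 billion.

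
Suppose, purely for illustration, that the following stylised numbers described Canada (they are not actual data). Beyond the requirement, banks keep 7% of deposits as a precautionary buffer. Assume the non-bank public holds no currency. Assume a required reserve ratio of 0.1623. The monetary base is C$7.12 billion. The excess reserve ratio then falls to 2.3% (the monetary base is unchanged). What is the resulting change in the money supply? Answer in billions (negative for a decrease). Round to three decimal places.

C$7.774 billion

Initially m₁ = 1 / (0.1623 + 0.07) ≈ 4.30478, so M₁ = 4.30478 × 7.12 ≈ 30.65 billion.
After the change m₂ = 1 / (0.1623 + 0.023) ≈ 5.39665, so M₂ = 5.39665 × 7.12 ≈ 38.4241 billion.
ΔM = M₂ − M₁ = 38.4241 − 30.65 = 7.7741 billion.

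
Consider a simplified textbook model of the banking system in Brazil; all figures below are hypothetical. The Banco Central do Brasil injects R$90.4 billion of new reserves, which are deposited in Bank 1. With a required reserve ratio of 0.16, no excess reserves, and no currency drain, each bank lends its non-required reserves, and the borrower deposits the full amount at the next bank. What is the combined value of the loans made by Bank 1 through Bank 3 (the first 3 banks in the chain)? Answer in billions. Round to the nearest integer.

Bank i lends (1 − rr)^i of the original deposit: Bank 1 lends 90.4·0.8400 = 75.9360, Bank 2 lends 90.4·0.8400² ≈ 63.7862, and so on.
Summing a geometric series: total = 90.4·[0.8400·(1 − 0.8400^3) / (1 − 0.8400)] ≈ 193.3027 billion.

R$193 billion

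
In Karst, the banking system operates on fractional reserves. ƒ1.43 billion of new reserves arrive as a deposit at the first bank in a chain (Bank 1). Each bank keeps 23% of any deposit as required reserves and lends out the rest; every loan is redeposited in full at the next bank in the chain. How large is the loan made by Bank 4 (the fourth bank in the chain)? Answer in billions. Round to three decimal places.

ƒ0.503 billion

Each bank lends a fraction (1 − rr) = 0.7700 of the deposit it receives, so Bank 4 receives 1.43·0.7700^3 and lends 1.43·0.7700^4 ≈ 0.5027 billion.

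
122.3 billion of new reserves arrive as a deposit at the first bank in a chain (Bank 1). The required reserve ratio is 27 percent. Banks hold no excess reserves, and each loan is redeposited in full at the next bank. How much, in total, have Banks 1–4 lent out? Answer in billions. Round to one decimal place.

236.8 billion

Bank i lends (1 − rr)^i of the original deposit: Bank 1 lends 122.3·0.7300 = 89.2790, Bank 2 lends 122.3·0.7300² ≈ 65.1737, and so on.
Summing a geometric series: total = 122.3·[0.7300·(1 − 0.7300^4) / (1 − 0.7300)] ≈ 236.7605 billion.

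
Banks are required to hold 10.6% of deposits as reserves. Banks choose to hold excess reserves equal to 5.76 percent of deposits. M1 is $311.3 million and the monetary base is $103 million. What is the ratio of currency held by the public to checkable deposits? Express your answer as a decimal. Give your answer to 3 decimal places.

0.250

Using m = M/MB = 311.3/103 ≈ 3.022330. From m = (1 + c)/(c + rr + e), rearranging gives 1 + c = m·(c + rr + e), so c·(1 − m) = m·(rr + e) − 1.
Hence c = [m·(rr + e) − 1]/(1 − m) = [3.022330 × (0.106 + 0.0576) − 1] / (1 − 3.022330) ≈ 0.249982.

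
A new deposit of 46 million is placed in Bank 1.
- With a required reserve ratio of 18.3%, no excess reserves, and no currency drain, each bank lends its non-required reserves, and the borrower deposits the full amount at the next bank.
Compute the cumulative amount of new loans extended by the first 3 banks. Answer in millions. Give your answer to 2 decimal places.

Bank i lends (1 − rr)^i of the original deposit: Bank 1 lends 46·0.8170 = 37.5820, Bank 2 lends 46·0.8170² ≈ 30.7045, and so on.
Summing a geometric series: total = 46·[0.8170·(1 − 0.8170^3) / (1 − 0.8170)] ≈ 93.3721 million.

93.37 million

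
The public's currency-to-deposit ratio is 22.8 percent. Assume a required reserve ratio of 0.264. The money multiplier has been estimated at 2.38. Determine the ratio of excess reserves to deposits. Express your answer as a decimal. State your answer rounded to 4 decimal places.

Using m = 2.38. Since m = (1 + c)/(c + rr + e), the denominator satisfies c + rr + e = (1 + c)/m = (1 + 0.228) / 2.38 ≈ 0.515966.
With c = 0.228 and rr = 0.264, the ratio of excess reserves to deposits is 0.515966 − 0.228 − 0.264 = 0.023966.

0.0240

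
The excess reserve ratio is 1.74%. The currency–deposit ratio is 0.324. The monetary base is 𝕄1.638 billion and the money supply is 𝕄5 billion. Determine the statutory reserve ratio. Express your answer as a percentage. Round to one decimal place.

9.2%

Using m = M/MB = 5/1.638 ≈ 3.052503. Since m = (1 + c)/(c + rr + e), the denominator satisfies c + rr + e = (1 + c)/m = (1 + 0.324) / 3.052503 ≈ 0.433742.
With c = 0.324 and e = 0.0174, the statutory reserve ratio is 0.433742 − 0.324 − 0.0174 = 0.092342.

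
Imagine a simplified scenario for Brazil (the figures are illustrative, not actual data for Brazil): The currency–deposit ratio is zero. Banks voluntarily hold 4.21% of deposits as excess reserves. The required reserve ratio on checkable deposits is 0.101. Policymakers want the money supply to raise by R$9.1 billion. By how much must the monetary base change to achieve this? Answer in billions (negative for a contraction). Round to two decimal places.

The money multiplier is m = 1 / (rr + e) = 1 / (0.101 + 0.0421) ≈ 6.9881.
ΔMB = ΔM / m = (+9.1) / 6.9881 ≈ 1.3022 billion.

R$1.30 billion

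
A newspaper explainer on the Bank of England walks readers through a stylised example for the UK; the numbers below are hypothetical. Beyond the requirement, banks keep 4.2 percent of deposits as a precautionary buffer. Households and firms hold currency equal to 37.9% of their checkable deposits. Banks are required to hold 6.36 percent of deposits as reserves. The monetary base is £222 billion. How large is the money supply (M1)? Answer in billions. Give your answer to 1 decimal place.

The money multiplier is m = (1 + c) / (rr + e + c) = (1 + 0.379) / (0.0636 + 0.042 + 0.379) ≈ 2.84565.
So M = m × MB = 2.84565 × 222 = 631.7343 billion.

£631.7 billion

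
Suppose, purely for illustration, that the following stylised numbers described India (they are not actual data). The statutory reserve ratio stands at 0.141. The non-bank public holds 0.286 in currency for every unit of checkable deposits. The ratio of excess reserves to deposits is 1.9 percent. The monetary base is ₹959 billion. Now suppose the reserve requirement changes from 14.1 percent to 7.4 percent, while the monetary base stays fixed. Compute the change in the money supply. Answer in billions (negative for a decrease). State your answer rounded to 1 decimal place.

Initially m₁ = (1 + 0.286) / (0.141 + 0.019 + 0.286) ≈ 2.88341, so M₁ = 2.88341 × 959 ≈ 2765.1902 billion.
After the change m₂ = (1 + 0.286) / (0.074 + 0.019 + 0.286) ≈ 3.39314, so M₂ = 3.39314 × 959 ≈ 3254.0213 billion.
ΔM = M₂ − M₁ = 3254.0213 − 2765.1902 = 488.8311 billion.

₹488.8 billion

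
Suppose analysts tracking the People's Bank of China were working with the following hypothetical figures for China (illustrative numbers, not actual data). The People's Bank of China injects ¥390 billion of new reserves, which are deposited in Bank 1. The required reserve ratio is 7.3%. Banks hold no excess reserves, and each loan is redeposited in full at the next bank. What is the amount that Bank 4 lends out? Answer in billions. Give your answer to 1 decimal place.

¥288.0 billion

Each bank lends a fraction (1 − rr) = 0.9270 of the deposit it receives, so Bank 4 receives 390·0.9270^3 and lends 390·0.9270^4 ≈ 287.9941 billion.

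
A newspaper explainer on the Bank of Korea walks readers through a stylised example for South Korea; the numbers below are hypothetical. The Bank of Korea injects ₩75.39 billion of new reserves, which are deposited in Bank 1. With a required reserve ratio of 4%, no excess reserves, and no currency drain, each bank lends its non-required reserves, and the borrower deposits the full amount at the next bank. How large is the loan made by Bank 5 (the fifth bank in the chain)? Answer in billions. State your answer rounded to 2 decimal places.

₩61.47 billion

Each bank lends a fraction (1 − rr) = 0.9600 of the deposit it receives, so Bank 5 receives 75.39·0.9600^4 and lends 75.39·0.9600^5 ≈ 61.4709 billion.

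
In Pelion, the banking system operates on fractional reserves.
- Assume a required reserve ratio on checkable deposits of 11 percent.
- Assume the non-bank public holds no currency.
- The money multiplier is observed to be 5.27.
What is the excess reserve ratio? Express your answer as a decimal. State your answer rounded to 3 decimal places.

0.080

Using m = 5.27. Since m = (1 + c)/(c + rr + e), the denominator satisfies c + rr + e = (1 + c)/m = (1 + 0) / 5.27 ≈ 0.189753.
With c = 0 and rr = 0.11, the excess reserve ratio is 0.189753 − 0 − 0.11 = 0.079753.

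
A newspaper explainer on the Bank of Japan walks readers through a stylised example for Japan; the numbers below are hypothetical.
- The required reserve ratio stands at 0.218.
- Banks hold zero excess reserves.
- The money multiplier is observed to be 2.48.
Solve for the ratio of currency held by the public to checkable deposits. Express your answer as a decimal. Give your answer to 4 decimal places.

Using m = 2.48. From m = (1 + c)/(c + rr + e), rearranging gives 1 + c = m·(c + rr + e), so c·(1 − m) = m·(rr + e) − 1.
Hence c = [m·(rr + e) − 1]/(1 − m) = [2.48 × (0.218 + 0) − 1] / (1 − 2.48) ≈ 0.310378.

0.3104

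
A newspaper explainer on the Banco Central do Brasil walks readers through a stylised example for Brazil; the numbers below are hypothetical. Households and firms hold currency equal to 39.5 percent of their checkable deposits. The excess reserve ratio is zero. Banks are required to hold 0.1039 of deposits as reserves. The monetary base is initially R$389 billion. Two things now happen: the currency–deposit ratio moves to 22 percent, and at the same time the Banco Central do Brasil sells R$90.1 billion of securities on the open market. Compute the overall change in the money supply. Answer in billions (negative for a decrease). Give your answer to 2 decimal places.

Before: m₁ = (1 + 0.395) / (0.1039 + 0.395) ≈ 2.796152, MB₁ = 389, so M₁ = 2.796152 × 389 ≈ 1087.7031 billion.
After: m₂ = (1 + 0.22) / (0.1039 + 0.22) ≈ 3.766595, MB₂ = 389 − 90.1 = 298.9, so M₂ = 3.766595 × 298.9 ≈ 1125.8352 billion.
ΔM = M₂ − M₁ = 1125.8352 − 1087.7031 = 38.1321 billion.

R$38.13 billion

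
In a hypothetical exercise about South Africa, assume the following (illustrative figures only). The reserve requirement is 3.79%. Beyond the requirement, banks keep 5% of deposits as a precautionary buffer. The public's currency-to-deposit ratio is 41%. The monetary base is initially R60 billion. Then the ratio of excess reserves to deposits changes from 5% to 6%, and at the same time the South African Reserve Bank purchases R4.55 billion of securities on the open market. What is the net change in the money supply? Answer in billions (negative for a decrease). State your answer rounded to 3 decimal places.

Before: m₁ = (1 + 0.41) / (0.0379 + 0.05 + 0.41) ≈ 2.831894, MB₁ = 60, so M₁ = 2.831894 × 60 ≈ 169.9136 billion.
After: m₂ = (1 + 0.41) / (0.0379 + 0.06 + 0.41) ≈ 2.776137, MB₂ = 60 + 4.55 = 64.55, so M₂ = 2.776137 × 64.55 ≈ 179.1996 billion.
ΔM = M₂ − M₁ = 179.1996 − 169.9136 = 9.286 billion.

R9.286 billion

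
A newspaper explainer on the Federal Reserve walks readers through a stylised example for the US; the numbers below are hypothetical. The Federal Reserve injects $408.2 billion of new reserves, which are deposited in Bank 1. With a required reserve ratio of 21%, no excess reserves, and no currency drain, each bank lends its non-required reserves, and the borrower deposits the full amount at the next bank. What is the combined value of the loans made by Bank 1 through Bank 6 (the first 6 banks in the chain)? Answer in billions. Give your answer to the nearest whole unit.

Bank i lends (1 − rr)^i of the original deposit: Bank 1 lends 408.2·0.7900 = 322.4780, Bank 2 lends 408.2·0.7900² ≈ 254.7576, and so on.
Summing a geometric series: total = 408.2·[0.7900·(1 − 0.7900^6) / (1 − 0.7900)] ≈ 1162.3221 billion.

$1162 billion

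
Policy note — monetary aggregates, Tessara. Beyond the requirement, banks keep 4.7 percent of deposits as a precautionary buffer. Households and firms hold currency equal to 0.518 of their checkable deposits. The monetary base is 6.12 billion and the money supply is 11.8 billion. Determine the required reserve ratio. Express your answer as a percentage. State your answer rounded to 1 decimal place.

22.2%

Using m = M/MB = 11.8/6.12 ≈ 1.928105. Since m = (1 + c)/(c + rr + e), the denominator satisfies c + rr + e = (1 + c)/m = (1 + 0.518) / 1.928105 ≈ 0.787302.
With c = 0.518 and e = 0.047, the required reserve ratio is 0.787302 − 0.518 − 0.047 = 0.222302.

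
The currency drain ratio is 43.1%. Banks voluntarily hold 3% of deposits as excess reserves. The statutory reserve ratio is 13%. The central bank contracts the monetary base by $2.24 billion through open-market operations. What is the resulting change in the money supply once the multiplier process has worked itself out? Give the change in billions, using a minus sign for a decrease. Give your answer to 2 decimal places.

-5.42 billion

The money multiplier is m = (1 + c) / (rr + e + c) = (1 + 0.431) / (0.13 + 0.03 + 0.431) ≈ 2.4213.
The sale removes 2.24 billion of base, so ΔM = m × ΔMB = 2.4213 × (−2.24) ≈ -5.4237 billion.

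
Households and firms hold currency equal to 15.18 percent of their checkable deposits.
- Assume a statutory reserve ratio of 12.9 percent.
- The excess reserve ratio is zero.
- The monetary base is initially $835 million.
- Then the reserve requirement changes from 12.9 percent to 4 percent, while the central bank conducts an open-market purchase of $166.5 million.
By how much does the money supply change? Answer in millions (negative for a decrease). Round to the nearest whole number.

$2589 million

Before: m₁ = (1 + 0.1518) / (0.129 + 0.1518) ≈ 4.10185, MB₁ = 835, so M₁ = 4.10185 × 835 ≈ 3425.0448 million.
After: m₂ = (1 + 0.1518) / (0.04 + 0.1518) ≈ 6.00521, MB₂ = 835 + 166.5 = 1001.5, so M₂ = 6.00521 × 1001.5 ≈ 6014.2178 million.
ΔM = M₂ − M₁ = 6014.2178 − 3425.0448 = 2589.173 million.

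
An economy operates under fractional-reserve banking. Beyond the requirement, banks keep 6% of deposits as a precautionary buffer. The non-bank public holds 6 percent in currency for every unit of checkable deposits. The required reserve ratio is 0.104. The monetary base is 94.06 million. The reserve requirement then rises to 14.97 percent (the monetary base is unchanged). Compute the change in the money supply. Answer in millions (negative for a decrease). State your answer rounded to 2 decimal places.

Initially m₁ = (1 + 0.06) / (0.104 + 0.06 + 0.06) ≈ 4.73214, so M₁ = 4.73214 × 94.06 ≈ 445.1051 million.
After the change m₂ = (1 + 0.06) / (0.1497 + 0.06 + 0.06) ≈ 3.93029, so M₂ = 3.93029 × 94.06 ≈ 369.6831 million.
ΔM = M₂ − M₁ = 369.6831 − 445.1051 = -75.422 million.

-75.42 million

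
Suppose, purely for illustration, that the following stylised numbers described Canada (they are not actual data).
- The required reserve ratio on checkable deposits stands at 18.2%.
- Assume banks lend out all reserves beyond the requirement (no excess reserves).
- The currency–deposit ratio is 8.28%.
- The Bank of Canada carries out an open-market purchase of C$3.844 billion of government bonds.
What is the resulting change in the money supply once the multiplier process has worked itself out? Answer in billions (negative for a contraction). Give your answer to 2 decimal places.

The money multiplier is m = (1 + c) / (rr + c) = (1 + 0.0828) / (0.182 + 0.0828) ≈ 4.0891.
The purchase adds 3.844 billion of base, so ΔM = m × ΔMB = 4.0891 × (+3.844) ≈ 15.7185 billion.

C$15.72 billion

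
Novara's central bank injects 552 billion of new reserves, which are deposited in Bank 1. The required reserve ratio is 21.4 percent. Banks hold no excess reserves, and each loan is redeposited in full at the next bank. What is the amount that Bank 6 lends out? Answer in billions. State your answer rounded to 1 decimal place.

Each bank lends a fraction (1 − rr) = 0.7860 of the deposit it receives, so Bank 6 receives 552·0.7860^5 and lends 552·0.7860^6 ≈ 130.1590 billion.

130.2 billion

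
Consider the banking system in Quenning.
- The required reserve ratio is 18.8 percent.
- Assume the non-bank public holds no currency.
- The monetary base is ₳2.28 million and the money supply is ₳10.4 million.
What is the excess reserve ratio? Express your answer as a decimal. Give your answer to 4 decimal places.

Using m = M/MB = 10.4/2.28 ≈ 4.561404. Since m = (1 + c)/(c + rr + e), the denominator satisfies c + rr + e = (1 + c)/m = (1 + 0) / 4.561404 ≈ 0.219231.
With c = 0 and rr = 0.188, the excess reserve ratio is 0.219231 − 0 − 0.188 = 0.031231.

0.0312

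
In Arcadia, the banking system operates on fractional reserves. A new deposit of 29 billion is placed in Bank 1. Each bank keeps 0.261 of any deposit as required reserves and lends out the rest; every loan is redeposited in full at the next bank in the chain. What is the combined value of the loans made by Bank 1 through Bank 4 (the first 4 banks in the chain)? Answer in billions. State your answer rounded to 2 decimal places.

Bank i lends (1 − rr)^i of the original deposit: Bank 1 lends 29·0.7390 = 21.4310, Bank 2 lends 29·0.7390² ≈ 15.8375, and so on.
Summing a geometric series: total = 29·[0.7390·(1 − 0.7390^4) / (1 − 0.7390)] ≈ 57.6216 billion.

57.62 billion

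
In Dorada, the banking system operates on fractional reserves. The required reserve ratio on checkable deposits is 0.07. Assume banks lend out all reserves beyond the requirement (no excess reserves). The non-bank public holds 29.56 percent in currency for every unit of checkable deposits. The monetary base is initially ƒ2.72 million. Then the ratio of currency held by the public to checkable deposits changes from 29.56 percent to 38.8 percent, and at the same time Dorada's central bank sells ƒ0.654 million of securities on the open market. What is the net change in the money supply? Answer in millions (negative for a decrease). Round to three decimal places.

-3.378 million

Before: m₁ = (1 + 0.2956) / (0.07 + 0.2956) ≈ 3.54376, MB₁ = 2.72, so M₁ = 3.54376 × 2.72 ≈ 9.639 million.
After: m₂ = (1 + 0.388) / (0.07 + 0.388) ≈ 3.03057, MB₂ = 2.72 − 0.654 = 2.066, so M₂ = 3.03057 × 2.066 ≈ 6.2612 million.
ΔM = M₂ − M₁ = 6.2612 − 9.639 = -3.3778 million.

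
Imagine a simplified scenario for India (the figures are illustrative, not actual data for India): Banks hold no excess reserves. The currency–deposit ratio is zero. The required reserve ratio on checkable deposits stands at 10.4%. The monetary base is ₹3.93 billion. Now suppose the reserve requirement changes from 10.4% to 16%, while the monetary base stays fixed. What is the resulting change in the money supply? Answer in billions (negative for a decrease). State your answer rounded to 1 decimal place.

-13.2 billion

Initially m₁ = 1 / (0.104) ≈ 9.6154, so M₁ = 9.6154 × 3.93 ≈ 37.7885 billion.
After the change m₂ = 1 / (0.16) = 6.25, so M₂ = 6.25 × 3.93 = 24.5625 billion.
ΔM = M₂ − M₁ = 24.5625 − 37.7885 = -13.226 billion.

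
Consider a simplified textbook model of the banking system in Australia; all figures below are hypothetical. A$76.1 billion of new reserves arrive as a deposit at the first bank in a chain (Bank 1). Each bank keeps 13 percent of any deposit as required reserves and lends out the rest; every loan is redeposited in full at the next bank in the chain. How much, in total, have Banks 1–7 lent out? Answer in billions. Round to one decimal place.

A$317.2 billion

Bank i lends (1 − rr)^i of the original deposit: Bank 1 lends 76.1·0.8700 = 66.2070, Bank 2 lends 76.1·0.8700² ≈ 57.6001, and so on.
Summing a geometric series: total = 76.1·[0.8700·(1 − 0.8700^7) / (1 − 0.8700)] ≈ 317.1546 billion.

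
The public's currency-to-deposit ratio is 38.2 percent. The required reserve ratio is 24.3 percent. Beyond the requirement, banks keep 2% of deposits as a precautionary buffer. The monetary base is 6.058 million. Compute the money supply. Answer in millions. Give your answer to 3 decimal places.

The money multiplier is m = (1 + c) / (rr + e + c) = (1 + 0.382) / (0.243 + 0.02 + 0.382) ≈ 2.14264.
So M = m × MB = 2.14264 × 6.058 ≈ 12.9801 million.

12.980 million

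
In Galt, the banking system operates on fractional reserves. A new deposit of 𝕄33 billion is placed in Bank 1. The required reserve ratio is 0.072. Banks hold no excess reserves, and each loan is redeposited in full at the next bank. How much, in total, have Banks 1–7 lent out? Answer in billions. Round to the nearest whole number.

Bank i lends (1 − rr)^i of the original deposit: Bank 1 lends 33·0.9280 = 30.6240, Bank 2 lends 33·0.9280² ≈ 28.4191, and so on.
Summing a geometric series: total = 33·[0.9280·(1 − 0.9280^7) / (1 − 0.9280)] ≈ 173.2377 billion.

𝕄173 billion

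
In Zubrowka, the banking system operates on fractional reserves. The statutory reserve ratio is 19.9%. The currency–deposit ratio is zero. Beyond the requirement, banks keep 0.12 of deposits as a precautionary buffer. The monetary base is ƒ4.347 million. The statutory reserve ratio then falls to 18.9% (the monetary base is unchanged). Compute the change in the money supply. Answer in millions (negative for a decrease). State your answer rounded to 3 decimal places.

ƒ0.441 million

Initially m₁ = 1 / (0.199 + 0.12) ≈ 3.13480, so M₁ = 3.13480 × 4.347 ≈ 13.627 million.
After the change m₂ = 1 / (0.189 + 0.12) ≈ 3.23625, so M₂ = 3.23625 × 4.347 ≈ 14.068 million.
ΔM = M₂ − M₁ = 14.068 − 13.627 = 0.441 million.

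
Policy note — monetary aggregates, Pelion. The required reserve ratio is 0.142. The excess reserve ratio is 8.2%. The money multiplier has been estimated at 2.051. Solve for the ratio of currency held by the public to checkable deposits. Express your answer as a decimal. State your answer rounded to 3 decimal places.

0.514

Using m = 2.051. From m = (1 + c)/(c + rr + e), rearranging gives 1 + c = m·(c + rr + e), so c·(1 − m) = m·(rr + e) − 1.
Hence c = [m·(rr + e) − 1]/(1 − m) = [2.051 × (0.142 + 0.082) − 1] / (1 − 2.051) ≈ 0.514344.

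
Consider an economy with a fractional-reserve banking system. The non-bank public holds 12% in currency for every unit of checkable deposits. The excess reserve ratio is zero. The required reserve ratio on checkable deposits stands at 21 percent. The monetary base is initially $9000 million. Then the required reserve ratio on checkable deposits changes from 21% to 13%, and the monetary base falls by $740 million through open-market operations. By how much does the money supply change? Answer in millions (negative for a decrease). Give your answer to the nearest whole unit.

$6459 million

Before: m₁ = (1 + 0.12) / (0.21 + 0.12) ≈ 3.39394, MB₁ = 9000, so M₁ = 3.39394 × 9000 = 30545.46 million.
After: m₂ = (1 + 0.12) / (0.13 + 0.12) = 4.48, MB₂ = 9000 − 740 = 8260, so M₂ = 4.48 × 8260 = 37004.8 million.
ΔM = M₂ − M₁ = 37004.8 − 30545.46 = 6459.34 million.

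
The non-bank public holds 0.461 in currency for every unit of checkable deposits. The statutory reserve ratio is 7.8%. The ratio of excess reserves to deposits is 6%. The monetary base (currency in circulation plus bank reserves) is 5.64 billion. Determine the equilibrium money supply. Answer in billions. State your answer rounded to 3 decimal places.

The money multiplier is m = (1 + c) / (rr + e + c) = (1 + 0.461) / (0.078 + 0.06 + 0.461) ≈ 2.43907.
So M = m × MB = 2.43907 × 5.64 ≈ 13.7564 billion.

13.756 billion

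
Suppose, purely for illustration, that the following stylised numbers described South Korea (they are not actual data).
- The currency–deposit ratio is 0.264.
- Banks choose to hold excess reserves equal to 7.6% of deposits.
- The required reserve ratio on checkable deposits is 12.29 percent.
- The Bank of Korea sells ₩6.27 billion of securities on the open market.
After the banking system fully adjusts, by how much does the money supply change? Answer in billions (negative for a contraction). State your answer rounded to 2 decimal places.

-17.12 billion

The money multiplier is m = (1 + c) / (rr + e + c) = (1 + 0.264) / (0.1229 + 0.076 + 0.264) ≈ 2.7306.
The sale removes 6.27 billion of base, so ΔM = m × ΔMB = 2.7306 × (−6.27) ≈ -17.1209 billion.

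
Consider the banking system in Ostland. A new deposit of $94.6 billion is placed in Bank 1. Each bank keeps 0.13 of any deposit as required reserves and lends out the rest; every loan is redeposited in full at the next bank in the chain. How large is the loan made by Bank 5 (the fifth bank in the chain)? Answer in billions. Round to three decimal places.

$47.151 billion

Each bank lends a fraction (1 − rr) = 0.8700 of the deposit it receives, so Bank 5 receives 94.6·0.8700^4 and lends 94.6·0.8700^5 ≈ 47.1506 billion.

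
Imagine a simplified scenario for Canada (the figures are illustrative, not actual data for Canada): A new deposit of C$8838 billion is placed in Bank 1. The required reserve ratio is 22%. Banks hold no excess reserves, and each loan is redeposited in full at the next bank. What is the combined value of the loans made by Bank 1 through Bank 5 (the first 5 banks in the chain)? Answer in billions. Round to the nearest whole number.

C$22288 billion

Bank i lends (1 − rr)^i of the original deposit: Bank 1 lends 8838·0.7800 = 6893.6400, Bank 2 lends 8838·0.7800² = 5377.0392, and so on.
Summing a geometric series: total = 8838·[0.7800·(1 − 0.7800^5) / (1 − 0.7800)] ≈ 22287.8451 billion.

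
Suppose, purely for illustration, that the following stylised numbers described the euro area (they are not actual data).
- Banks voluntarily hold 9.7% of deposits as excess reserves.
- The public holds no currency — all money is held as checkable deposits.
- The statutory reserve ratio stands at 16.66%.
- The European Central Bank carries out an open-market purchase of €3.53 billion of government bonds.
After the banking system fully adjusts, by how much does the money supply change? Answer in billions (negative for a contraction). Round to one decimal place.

The money multiplier is m = 1 / (rr + e) = 1 / (0.1666 + 0.097) ≈ 3.7936.
The purchase adds 3.53 billion of base, so ΔM = m × ΔMB = 3.7936 × (+3.53) ≈ 13.3914 billion.

€13.4 billion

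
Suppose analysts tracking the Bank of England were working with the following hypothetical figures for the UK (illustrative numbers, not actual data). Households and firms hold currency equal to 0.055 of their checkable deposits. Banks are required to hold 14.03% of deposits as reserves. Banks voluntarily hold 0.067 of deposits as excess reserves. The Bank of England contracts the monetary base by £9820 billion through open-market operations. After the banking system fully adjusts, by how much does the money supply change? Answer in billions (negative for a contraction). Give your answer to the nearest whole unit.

The money multiplier is m = (1 + c) / (rr + e + c) = (1 + 0.055) / (0.1403 + 0.067 + 0.055) ≈ 4.02211.
The sale removes 9820 billion of base, so ΔM = m × ΔMB = 4.02211 × (−9820) = -39497.1202 billion.

-39497 billion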